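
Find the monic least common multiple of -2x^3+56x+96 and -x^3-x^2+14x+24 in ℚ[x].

Apply the Euclidean algorithm:
  -2x^3+56x+96 = (2)(-x^3-x^2+14x+24) + (2x^2+28x+48)
  -x^3-x^2+14x+24 = (-(1/2)x+13/2)(2x^2+28x+48) + (-144x-288)
  2x^2+28x+48 = (-(1/72)x-1/6)(-144x-288) + (0)
Last nonzero remainder: -144x-288. Dividing through by -144 gives the monic gcd x+2.
Then lcm(f, g) = f·g / gcd(f, g); expanding and making the result monic gives the answer.

x^5-x^4-40x^3-20x^2+384x+576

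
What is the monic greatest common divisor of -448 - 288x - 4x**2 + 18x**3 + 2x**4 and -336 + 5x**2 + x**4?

-16 + x**2

By polynomial division,
  2x**4 + 18x**3 - 4x**2 - 288x - 448 = (2)(x**4 + 5x**2 - 336) + (18x**3 - 14x**2 - 288x + 224)
  x**4 + 5x**2 - 336 = ((1/18)x + 7/162)(18x**3 - 14x**2 - 288x + 224) + ((1750/81)x**2 - 28000/81)
  18x**3 - 14x**2 - 288x + 224 = ((729/875)x - 81/125)((1750/81)x**2 - 28000/81) + (0)
Last nonzero remainder: (1750/81)x**2 - 28000/81. Dividing through by 1750/81 gives the monic gcd x**2 - 16.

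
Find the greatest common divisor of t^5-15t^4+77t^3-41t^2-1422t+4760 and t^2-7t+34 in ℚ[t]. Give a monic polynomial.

t^2-7t+34

Euclidean algorithm in ℚ[t]:
  t^5-15t^4+77t^3-41t^2-1422t+4760 = (t^3-8t^2-13t+140)(t^2-7t+34) + (0)
The last nonzero remainder t^2-7t+34 is already monic.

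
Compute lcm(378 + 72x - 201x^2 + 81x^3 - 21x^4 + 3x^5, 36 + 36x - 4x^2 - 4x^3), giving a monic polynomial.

378 + 198x - 177x^2 + 14x^3 + 6x^4 - 4x^5 + x^6

Euclidean algorithm in ℚ[x]:
  3x^5 - 21x^4 + 81x^3 - 201x^2 + 72x + 378 = (-(3/4)x^2 + 6x - 33)(-4x^3 - 4x^2 + 36x + 36) + (-522x^2 + 1044x + 1566)
  -4x^3 - 4x^2 + 36x + 36 = ((2/261)x + 2/87)(-522x^2 + 1044x + 1566) + (0)
Last nonzero remainder: -522x^2 + 1044x + 1566. Dividing through by -522 gives the monic gcd x^2 - 2x - 3.
Then lcm(f, g) = f·g / gcd(f, g); expanding and making the result monic gives the answer.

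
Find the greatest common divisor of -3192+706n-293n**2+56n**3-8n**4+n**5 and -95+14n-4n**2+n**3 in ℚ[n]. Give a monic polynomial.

Apply the Euclidean algorithm:
  n**5-8n**4+56n**3-293n**2+706n-3192 = (n**2-4n+26)(n**3-4n**2+14n-95) + (-38n**2-38n-722)
  n**3-4n**2+14n-95 = (-(1/38)n+5/38)(-38n**2-38n-722) + (0)
Last nonzero remainder: -38n**2-38n-722. Dividing through by -38 gives the monic gcd n**2+n+19.

19+n+n**2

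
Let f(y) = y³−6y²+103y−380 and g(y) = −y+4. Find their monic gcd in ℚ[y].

y−4

Repeated division with remainder:
  y³−6y²+103y−380 = (−y²+2y−95)(−y+4) + (0)
Last nonzero remainder: −y+4. Dividing through by −1 gives the monic gcd y−4.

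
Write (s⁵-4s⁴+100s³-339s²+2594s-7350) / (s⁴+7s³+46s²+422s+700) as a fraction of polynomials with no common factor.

(s³-2s²+46s-147)/(s²+9s+14)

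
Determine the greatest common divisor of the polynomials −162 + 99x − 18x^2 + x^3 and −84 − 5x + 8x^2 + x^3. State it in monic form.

−3 + x

Repeated division with remainder:
  x^3 − 18x^2 + 99x − 162 = (x^3 + 8x^2 − 5x − 84) + (−26x^2 + 104x − 78)
  x^3 + 8x^2 − 5x − 84 = (−(1/26)x − 6/13)(−26x^2 + 104x − 78) + (40x − 120)
  −26x^2 + 104x − 78 = (−(13/20)x + 13/20)(40x − 120) + (0)
Last nonzero remainder: 40x − 120. Dividing through by 40 gives the monic gcd x − 3.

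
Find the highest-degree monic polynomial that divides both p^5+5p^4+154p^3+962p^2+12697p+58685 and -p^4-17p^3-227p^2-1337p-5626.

p^2+8p+97

Apply the Euclidean algorithm:
  p^5+5p^4+154p^3+962p^2+12697p+58685 = (-p+12)(-p^4-17p^3-227p^2-1337p-5626) + (131p^3+2349p^2+23115p+126197)
  -p^4-17p^3-227p^2-1337p-5626 = (-(1/131)p+122/17161)(131p^3+2349p^2+23115p+126197) + (-(1154060/17161)p^2-(9232480/17161)p-111943820/17161)
  131p^3+2349p^2+23115p+126197 = (-(2248091/1154060)p-22326461/1154060)(-(1154060/17161)p^2-(9232480/17161)p-111943820/17161) + (0)
Last nonzero remainder: -(1154060/17161)p^2-(9232480/17161)p-111943820/17161. Dividing through by -1154060/17161 gives the monic gcd p^2+8p+97.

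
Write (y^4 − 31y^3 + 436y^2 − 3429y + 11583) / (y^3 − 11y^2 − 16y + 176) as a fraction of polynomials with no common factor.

Euclidean algorithm in ℚ[y]:
  y^4 − 31y^3 + 436y^2 − 3429y + 11583 = (y − 20)(y^3 − 11y^2 − 16y + 176) + (232y^2 − 3925y + 15103)
  y^3 − 11y^2 − 16y + 176 = ((1/232)y + 1373/53824)(232y^2 − 3925y + 15103) + ((1023945/53824)y − 11263395/53824)
  232y^2 − 3925y + 15103 = ((12487168/1023945)y − 73900352/1023945)((1023945/53824)y − 11263395/53824) + (0)
Last nonzero remainder: (1023945/53824)y − 11263395/53824. Dividing through by 1023945/53824 gives the monic gcd y − 11.
Cancel y − 11 from numerator and denominator to get the reduced form.

(y^3 − 20y^2 + 216y − 1053)/(y^2 − 16)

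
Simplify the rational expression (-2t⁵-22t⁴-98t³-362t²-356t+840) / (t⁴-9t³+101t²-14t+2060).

(-2t³-18t²-22t+42)/(t²-11t+103)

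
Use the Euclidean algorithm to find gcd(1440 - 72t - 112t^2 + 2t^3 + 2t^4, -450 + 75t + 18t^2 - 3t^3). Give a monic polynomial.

-30 - t + t^2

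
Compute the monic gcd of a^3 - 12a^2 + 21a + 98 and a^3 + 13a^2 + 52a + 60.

a + 2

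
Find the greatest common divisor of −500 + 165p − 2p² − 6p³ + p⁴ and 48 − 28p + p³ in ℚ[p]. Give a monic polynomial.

By polynomial division,
  p⁴ − 6p³ − 2p² + 165p − 500 = (p − 6)(p³ − 28p + 48) + (26p² − 51p − 212)
  p³ − 28p + 48 = ((1/26)p + 51/676)(26p² − 51p − 212) + (−(10815/676)p + 10815/169)
  26p² − 51p − 212 = (−(17576/10815)p − 35828/10815)(−(10815/676)p + 10815/169) + (0)
Last nonzero remainder: −(10815/676)p + 10815/169. Dividing through by −10815/676 gives the monic gcd p − 4.

−4 + p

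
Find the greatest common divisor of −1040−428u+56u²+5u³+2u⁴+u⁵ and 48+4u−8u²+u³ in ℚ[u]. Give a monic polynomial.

Euclidean algorithm in ℚ[u]:
  u⁵+2u⁴+5u³+56u²−428u−1040 = (u²+10u+81)(u³−8u²+4u+48) + (616u²−1232u−4928)
  u³−8u²+4u+48 = ((1/616)u−3/308)(616u²−1232u−4928) + (0)
Last nonzero remainder: 616u²−1232u−4928. Dividing through by 616 gives the monic gcd u²−2u−8.

−8−2u+u²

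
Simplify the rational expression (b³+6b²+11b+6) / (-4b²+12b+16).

Repeated division with remainder:
  b³+6b²+11b+6 = (-(1/4)b-9/4)(-4b²+12b+16) + (42b+42)
  -4b²+12b+16 = (-(2/21)b+8/21)(42b+42) + (0)
Last nonzero remainder: 42b+42. Dividing through by 42 gives the monic gcd b+1.
Cancel b+1 from numerator and denominator to get the reduced form.

(-b²-5b-6)/(4b-16)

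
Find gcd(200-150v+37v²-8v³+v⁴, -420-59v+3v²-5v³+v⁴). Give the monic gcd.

20-v+v²

Repeated division with remainder:
  v⁴-8v³+37v²-150v+200 = (v⁴-5v³+3v²-59v-420) + (-3v³+34v²-91v+620)
  v⁴-5v³+3v²-59v-420 = (-(1/3)v-19/9)(-3v³+34v²-91v+620) + ((400/9)v²-(400/9)v+8000/9)
  -3v³+34v²-91v+620 = (-(27/400)v+279/400)((400/9)v²-(400/9)v+8000/9) + (0)
Last nonzero remainder: (400/9)v²-(400/9)v+8000/9. Dividing through by 400/9 gives the monic gcd v²-v+20.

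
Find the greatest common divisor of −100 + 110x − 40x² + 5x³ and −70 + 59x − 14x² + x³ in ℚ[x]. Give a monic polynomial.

By polynomial division,
  5x³ − 40x² + 110x − 100 = (5)(x³ − 14x² + 59x − 70) + (30x² − 185x + 250)
  x³ − 14x² + 59x − 70 = ((1/30)x − 47/180)(30x² − 185x + 250) + ((85/36)x − 85/18)
  30x² − 185x + 250 = ((216/17)x − 900/17)((85/36)x − 85/18) + (0)
Last nonzero remainder: (85/36)x − 85/18. Dividing through by 85/36 gives the monic gcd x − 2.

−2 + x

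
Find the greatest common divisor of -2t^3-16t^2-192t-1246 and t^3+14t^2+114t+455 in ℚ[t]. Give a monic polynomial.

t+7

Repeated division with remainder:
  -2t^3-16t^2-192t-1246 = (-2)(t^3+14t^2+114t+455) + (12t^2+36t-336)
  t^3+14t^2+114t+455 = ((1/12)t+11/12)(12t^2+36t-336) + (109t+763)
  12t^2+36t-336 = ((12/109)t-48/109)(109t+763) + (0)
Last nonzero remainder: 109t+763. Dividing through by 109 gives the monic gcd t+7.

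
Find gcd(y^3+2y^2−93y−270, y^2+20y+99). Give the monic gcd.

Euclidean algorithm in ℚ[y]:
  y^3+2y^2−93y−270 = (y−18)(y^2+20y+99) + (168y+1512)
  y^2+20y+99 = ((1/168)y+11/168)(168y+1512) + (0)
Last nonzero remainder: 168y+1512. Dividing through by 168 gives the monic gcd y+9.

y+9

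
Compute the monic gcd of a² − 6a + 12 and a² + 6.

1

Repeated division with remainder:
  a² − 6a + 12 = (a² + 6) + (−6a + 6)
  a² + 6 = (−(1/6)a − 1/6)(−6a + 6) + (7)
  −6a + 6 = (−(6/7)a + 6/7)(7) + (0)
The last nonzero remainder is the constant 7, so the polynomials are coprime and gcd = 1.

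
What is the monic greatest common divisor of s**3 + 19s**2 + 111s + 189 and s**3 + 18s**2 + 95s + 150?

s + 3

Repeated division with remainder:
  s**3 + 19s**2 + 111s + 189 = (s**3 + 18s**2 + 95s + 150) + (s**2 + 16s + 39)
  s**3 + 18s**2 + 95s + 150 = (s + 2)(s**2 + 16s + 39) + (24s + 72)
  s**2 + 16s + 39 = ((1/24)s + 13/24)(24s + 72) + (0)
Last nonzero remainder: 24s + 72. Dividing through by 24 gives the monic gcd s + 3.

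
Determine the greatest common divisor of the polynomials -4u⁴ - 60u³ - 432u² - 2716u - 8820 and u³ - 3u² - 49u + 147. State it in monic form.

u + 7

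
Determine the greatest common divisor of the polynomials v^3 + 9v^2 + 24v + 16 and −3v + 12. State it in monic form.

By polynomial division,
  v^3 + 9v^2 + 24v + 16 = (−(1/3)v^2 − (13/3)v − 76/3)(−3v + 12) + (320)
  −3v + 12 = (−(3/320)v + 3/80)(320) + (0)
The last nonzero remainder is the constant 320, so the polynomials are coprime and gcd = 1.

1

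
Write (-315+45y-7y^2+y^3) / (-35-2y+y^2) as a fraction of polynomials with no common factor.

(45+y^2)/(5+y)

Euclidean algorithm in ℚ[y]:
  y^3-7y^2+45y-315 = (y-5)(y^2-2y-35) + (70y-490)
  y^2-2y-35 = ((1/70)y+1/14)(70y-490) + (0)
Last nonzero remainder: 70y-490. Dividing through by 70 gives the monic gcd y-7.
Cancel y-7 from numerator and denominator to get the reduced form.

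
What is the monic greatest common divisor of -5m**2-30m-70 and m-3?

1

Repeated division with remainder:
  -5m**2-30m-70 = (-5m-45)(m-3) + (-205)
  m-3 = (-(1/205)m+3/205)(-205) + (0)
The last nonzero remainder is the constant -205, so the polynomials are coprime and gcd = 1.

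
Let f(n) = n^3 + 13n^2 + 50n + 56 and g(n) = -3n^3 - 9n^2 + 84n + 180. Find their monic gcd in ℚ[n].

Repeated division with remainder:
  n^3 + 13n^2 + 50n + 56 = (-1/3)(-3n^3 - 9n^2 + 84n + 180) + (10n^2 + 78n + 116)
  -3n^3 - 9n^2 + 84n + 180 = (-(3/10)n + 36/25)(10n^2 + 78n + 116) + ((162/25)n + 324/25)
  10n^2 + 78n + 116 = ((125/81)n + 725/81)((162/25)n + 324/25) + (0)
Last nonzero remainder: (162/25)n + 324/25. Dividing through by 162/25 gives the monic gcd n + 2.

n + 2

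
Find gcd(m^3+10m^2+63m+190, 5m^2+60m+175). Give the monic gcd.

Repeated division with remainder:
  m^3+10m^2+63m+190 = ((1/5)m-2/5)(5m^2+60m+175) + (52m+260)
  5m^2+60m+175 = ((5/52)m+35/52)(52m+260) + (0)
Last nonzero remainder: 52m+260. Dividing through by 52 gives the monic gcd m+5.

m+5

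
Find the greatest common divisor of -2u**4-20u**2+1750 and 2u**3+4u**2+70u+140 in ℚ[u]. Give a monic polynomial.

Repeated division with remainder:
  -2u**4-20u**2+1750 = (-u+2)(2u**3+4u**2+70u+140) + (42u**2+1470)
  2u**3+4u**2+70u+140 = ((1/21)u+2/21)(42u**2+1470) + (0)
Last nonzero remainder: 42u**2+1470. Dividing through by 42 gives the monic gcd u**2+35.

u**2+35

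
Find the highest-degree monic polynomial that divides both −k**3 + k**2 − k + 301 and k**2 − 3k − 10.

1

Euclidean algorithm in ℚ[k]:
  −k**3 + k**2 − k + 301 = (−k − 2)(k**2 − 3k − 10) + (−17k + 281)
  k**2 − 3k − 10 = (−(1/17)k − 230/289)(−17k + 281) + (61740/289)
  −17k + 281 = (−(4913/61740)k + 81209/61740)(61740/289) + (0)
The last nonzero remainder is the constant 61740/289, so the polynomials are coprime and gcd = 1.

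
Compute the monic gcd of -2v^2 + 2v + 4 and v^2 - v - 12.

1

Apply the Euclidean algorithm:
  -2v^2 + 2v + 4 = (-2)(v^2 - v - 12) + (-20)
  v^2 - v - 12 = (-(1/20)v^2 + (1/20)v + 3/5)(-20) + (0)
The last nonzero remainder is the constant -20, so the polynomials are coprime and gcd = 1.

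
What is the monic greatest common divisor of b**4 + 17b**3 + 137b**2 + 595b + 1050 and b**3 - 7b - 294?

Apply the Euclidean algorithm:
  b**4 + 17b**3 + 137b**2 + 595b + 1050 = (b + 17)(b**3 - 7b - 294) + (144b**2 + 1008b + 6048)
  b**3 - 7b - 294 = ((1/144)b - 7/144)(144b**2 + 1008b + 6048) + (0)
Last nonzero remainder: 144b**2 + 1008b + 6048. Dividing through by 144 gives the monic gcd b**2 + 7b + 42.

b**2 + 7b + 42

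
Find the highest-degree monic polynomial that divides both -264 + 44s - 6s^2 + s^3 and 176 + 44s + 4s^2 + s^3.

44 + s^2

Apply the Euclidean algorithm:
  s^3 - 6s^2 + 44s - 264 = (s^3 + 4s^2 + 44s + 176) + (-10s^2 - 440)
  s^3 + 4s^2 + 44s + 176 = (-(1/10)s - 2/5)(-10s^2 - 440) + (0)
Last nonzero remainder: -10s^2 - 440. Dividing through by -10 gives the monic gcd s^2 + 44.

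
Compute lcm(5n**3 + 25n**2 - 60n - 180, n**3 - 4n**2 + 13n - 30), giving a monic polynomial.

Repeated division with remainder:
  5n**3 + 25n**2 - 60n - 180 = (5)(n**3 - 4n**2 + 13n - 30) + (45n**2 - 125n - 30)
  n**3 - 4n**2 + 13n - 30 = ((1/45)n - 11/405)(45n**2 - 125n - 30) + ((832/81)n - 832/27)
  45n**2 - 125n - 30 = ((3645/832)n + 405/416)((832/81)n - 832/27) + (0)
Last nonzero remainder: (832/81)n - 832/27. Dividing through by 832/81 gives the monic gcd n - 3.
Then lcm(f, g) = f·g / gcd(f, g); expanding and making the result monic gives the answer.

n**5 + 4n**4 - 7n**3 + 26n**2 - 84n - 360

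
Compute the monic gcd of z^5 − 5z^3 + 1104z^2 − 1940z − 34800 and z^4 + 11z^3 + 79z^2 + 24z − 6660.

By polynomial division,
  z^5 − 5z^3 + 1104z^2 − 1940z − 34800 = (z − 11)(z^4 + 11z^3 + 79z^2 + 24z − 6660) + (37z^3 + 1949z^2 + 4984z − 108060)
  z^4 + 11z^3 + 79z^2 + 24z − 6660 = ((1/37)z − 1542/1369)(37z^3 + 1949z^2 + 4984z − 108060) + ((2929101/1369)z^2 + (11716404/1369)z − 175746060/1369)
  37z^3 + 1949z^2 + 4984z − 108060 = ((50653/2929101)z + 2465569/2929101)((2929101/1369)z^2 + (11716404/1369)z − 175746060/1369) + (0)
Last nonzero remainder: (2929101/1369)z^2 + (11716404/1369)z − 175746060/1369. Dividing through by 2929101/1369 gives the monic gcd z^2 + 4z − 60.

z^2 + 4z − 60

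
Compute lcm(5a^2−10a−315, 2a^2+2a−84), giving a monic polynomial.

a^3−8a^2−51a+378

Repeated division with remainder:
  5a^2−10a−315 = (5/2)(2a^2+2a−84) + (−15a−105)
  2a^2+2a−84 = (−(2/15)a+4/5)(−15a−105) + (0)
Last nonzero remainder: −15a−105. Dividing through by −15 gives the monic gcd a+7.
Then lcm(f, g) = f·g / gcd(f, g); expanding and making the result monic gives the answer.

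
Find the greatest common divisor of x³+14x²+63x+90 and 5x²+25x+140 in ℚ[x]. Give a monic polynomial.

1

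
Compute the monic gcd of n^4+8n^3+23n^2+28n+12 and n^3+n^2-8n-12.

n^2+4n+4

Euclidean algorithm in ℚ[n]:
  n^4+8n^3+23n^2+28n+12 = (n+7)(n^3+n^2-8n-12) + (24n^2+96n+96)
  n^3+n^2-8n-12 = ((1/24)n-1/8)(24n^2+96n+96) + (0)
Last nonzero remainder: 24n^2+96n+96. Dividing through by 24 gives the monic gcd n^2+4n+4.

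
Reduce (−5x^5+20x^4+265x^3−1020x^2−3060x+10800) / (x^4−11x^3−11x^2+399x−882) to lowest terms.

Apply the Euclidean algorithm:
  −5x^5+20x^4+265x^3−1020x^2−3060x+10800 = (−5x−35)(x^4−11x^3−11x^2+399x−882) + (−175x^3+590x^2+6495x−20070)
  x^4−11x^3−11x^2+399x−882 = (−(1/175)x+267/6125)(−175x^3+590x^2+6495x−20070) + ((484/1225)x^2+(1452/1225)x−8712/1225)
  −175x^3+590x^2+6495x−20070 = (−(214375/484)x+1365875/484)((484/1225)x^2+(1452/1225)x−8712/1225) + (0)
Last nonzero remainder: (484/1225)x^2+(1452/1225)x−8712/1225. Dividing through by 484/1225 gives the monic gcd x^2+3x−18.
Cancel x^2+3x−18 from numerator and denominator to get the reduced form.

(−5x^3+35x^2+70x−600)/(x^2−14x+49)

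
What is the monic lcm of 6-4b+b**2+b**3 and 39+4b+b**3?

78-70b+31b**2+6b**3-2b**4+b**5

By polynomial division,
  b**3+b**2-4b+6 = (b**3+4b+39) + (b**2-8b-33)
  b**3+4b+39 = (b+8)(b**2-8b-33) + (101b+303)
  b**2-8b-33 = ((1/101)b-11/101)(101b+303) + (0)
Last nonzero remainder: 101b+303. Dividing through by 101 gives the monic gcd b+3.
Then lcm(f, g) = f·g / gcd(f, g); expanding and making the result monic gives the answer.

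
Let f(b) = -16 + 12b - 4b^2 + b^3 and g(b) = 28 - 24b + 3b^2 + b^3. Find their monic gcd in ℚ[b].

By polynomial division,
  b^3 - 4b^2 + 12b - 16 = (b^3 + 3b^2 - 24b + 28) + (-7b^2 + 36b - 44)
  b^3 + 3b^2 - 24b + 28 = (-(1/7)b - 57/49)(-7b^2 + 36b - 44) + ((568/49)b - 1136/49)
  -7b^2 + 36b - 44 = (-(343/568)b + 539/284)((568/49)b - 1136/49) + (0)
Last nonzero remainder: (568/49)b - 1136/49. Dividing through by 568/49 gives the monic gcd b - 2.

-2 + b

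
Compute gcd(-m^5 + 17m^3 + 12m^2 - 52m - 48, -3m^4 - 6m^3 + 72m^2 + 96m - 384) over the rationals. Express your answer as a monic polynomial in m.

Repeated division with remainder:
  -m^5 + 17m^3 + 12m^2 - 52m - 48 = ((1/3)m - 2/3)(-3m^4 - 6m^3 + 72m^2 + 96m - 384) + (-11m^3 + 28m^2 + 140m - 304)
  -3m^4 - 6m^3 + 72m^2 + 96m - 384 = ((3/11)m + 150/121)(-11m^3 + 28m^2 + 140m - 304) + (-(108/121)m^2 + (648/121)m - 864/121)
  -11m^3 + 28m^2 + 140m - 304 = ((1331/108)m + 2299/54)(-(108/121)m^2 + (648/121)m - 864/121) + (0)
Last nonzero remainder: -(108/121)m^2 + (648/121)m - 864/121. Dividing through by -108/121 gives the monic gcd m^2 - 6m + 8.

m^2 - 6m + 8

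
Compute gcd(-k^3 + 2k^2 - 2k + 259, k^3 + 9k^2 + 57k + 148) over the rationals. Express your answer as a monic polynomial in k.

k^2 + 5k + 37

Repeated division with remainder:
  -k^3 + 2k^2 - 2k + 259 = (-1)(k^3 + 9k^2 + 57k + 148) + (11k^2 + 55k + 407)
  k^3 + 9k^2 + 57k + 148 = ((1/11)k + 4/11)(11k^2 + 55k + 407) + (0)
Last nonzero remainder: 11k^2 + 55k + 407. Dividing through by 11 gives the monic gcd k^2 + 5k + 37.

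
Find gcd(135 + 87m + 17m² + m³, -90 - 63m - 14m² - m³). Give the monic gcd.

15 + 8m + m²

Apply the Euclidean algorithm:
  m³ + 17m² + 87m + 135 = (-1)(-m³ - 14m² - 63m - 90) + (3m² + 24m + 45)
  -m³ - 14m² - 63m - 90 = (-(1/3)m - 2)(3m² + 24m + 45) + (0)
Last nonzero remainder: 3m² + 24m + 45. Dividing through by 3 gives the monic gcd m² + 8m + 15.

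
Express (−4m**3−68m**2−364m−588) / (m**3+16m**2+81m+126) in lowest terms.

(−4m−28)/(m+6)

Repeated division with remainder:
  −4m**3−68m**2−364m−588 = (−4)(m**3+16m**2+81m+126) + (−4m**2−40m−84)
  m**3+16m**2+81m+126 = (−(1/4)m−3/2)(−4m**2−40m−84) + (0)
Last nonzero remainder: −4m**2−40m−84. Dividing through by −4 gives the monic gcd m**2+10m+21.
Cancel m**2+10m+21 from numerator and denominator to get the reduced form.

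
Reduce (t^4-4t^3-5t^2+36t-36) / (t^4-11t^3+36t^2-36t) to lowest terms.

(t^2+t-6)/(t^2-6t)

Apply the Euclidean algorithm:
  t^4-4t^3-5t^2+36t-36 = (t^4-11t^3+36t^2-36t) + (7t^3-41t^2+72t-36)
  t^4-11t^3+36t^2-36t = ((1/7)t-36/49)(7t^3-41t^2+72t-36) + (-(216/49)t^2+(1080/49)t-1296/49)
  7t^3-41t^2+72t-36 = (-(343/216)t+49/36)(-(216/49)t^2+(1080/49)t-1296/49) + (0)
Last nonzero remainder: -(216/49)t^2+(1080/49)t-1296/49. Dividing through by -216/49 gives the monic gcd t^2-5t+6.
Cancel t^2-5t+6 from numerator and denominator to get the reduced form.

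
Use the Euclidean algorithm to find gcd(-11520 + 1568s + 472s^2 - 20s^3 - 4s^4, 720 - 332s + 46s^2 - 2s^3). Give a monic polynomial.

By polynomial division,
  -4s^4 - 20s^3 + 472s^2 + 1568s - 11520 = (2s + 56)(-2s^3 + 46s^2 - 332s + 720) + (-1440s^2 + 18720s - 51840)
  -2s^3 + 46s^2 - 332s + 720 = ((1/720)s - 1/72)(-1440s^2 + 18720s - 51840) + (0)
Last nonzero remainder: -1440s^2 + 18720s - 51840. Dividing through by -1440 gives the monic gcd s^2 - 13s + 36.

36 - 13s + s^2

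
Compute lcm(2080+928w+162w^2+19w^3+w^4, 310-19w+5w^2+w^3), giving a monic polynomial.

64480+18368w+2462w^2+707w^3+98w^4+14w^5+w^6

Repeated division with remainder:
  w^4+19w^3+162w^2+928w+2080 = (w+14)(w^3+5w^2-19w+310) + (111w^2+884w-2260)
  w^3+5w^2-19w+310 = ((1/111)w-329/12321)(111w^2+884w-2260) + ((307597/12321)w+3075970/12321)
  111w^2+884w-2260 = ((1367631/307597)w-2784546/307597)((307597/12321)w+3075970/12321) + (0)
Last nonzero remainder: (307597/12321)w+3075970/12321. Dividing through by 307597/12321 gives the monic gcd w+10.
Then lcm(f, g) = f·g / gcd(f, g); expanding and making the result monic gives the answer.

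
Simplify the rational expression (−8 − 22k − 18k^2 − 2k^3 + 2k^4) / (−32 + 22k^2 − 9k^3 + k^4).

By polynomial division,
  2k^4 − 2k^3 − 18k^2 − 22k − 8 = (2)(k^4 − 9k^3 + 22k^2 − 32) + (16k^3 − 62k^2 − 22k + 56)
  k^4 − 9k^3 + 22k^2 − 32 = ((1/16)k − 41/128)(16k^3 − 62k^2 − 22k + 56) + ((225/64)k^2 − (675/64)k − 225/16)
  16k^3 − 62k^2 − 22k + 56 = ((1024/225)k − 896/225)((225/64)k^2 − (675/64)k − 225/16) + (0)
Last nonzero remainder: (225/64)k^2 − (675/64)k − 225/16. Dividing through by 225/64 gives the monic gcd k^2 − 3k − 4.
Cancel k^2 − 3k − 4 from numerator and denominator to get the reduced form.

(2 + 4k + 2k^2)/(8 − 6k + k^2)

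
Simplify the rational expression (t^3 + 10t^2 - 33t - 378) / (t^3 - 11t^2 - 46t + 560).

Euclidean algorithm in ℚ[t]:
  t^3 + 10t^2 - 33t - 378 = (t^3 - 11t^2 - 46t + 560) + (21t^2 + 13t - 938)
  t^3 - 11t^2 - 46t + 560 = ((1/21)t - 244/441)(21t^2 + 13t - 938) + ((2584/441)t + 2584/63)
  21t^2 + 13t - 938 = ((9261/2584)t - 29547/1292)((2584/441)t + 2584/63) + (0)
Last nonzero remainder: (2584/441)t + 2584/63. Dividing through by 2584/441 gives the monic gcd t + 7.
Cancel t + 7 from numerator and denominator to get the reduced form.

(t^2 + 3t - 54)/(t^2 - 18t + 80)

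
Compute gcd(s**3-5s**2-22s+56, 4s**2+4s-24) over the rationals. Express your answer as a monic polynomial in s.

s-2

Apply the Euclidean algorithm:
  s**3-5s**2-22s+56 = ((1/4)s-3/2)(4s**2+4s-24) + (-10s+20)
  4s**2+4s-24 = (-(2/5)s-6/5)(-10s+20) + (0)
Last nonzero remainder: -10s+20. Dividing through by -10 gives the monic gcd s-2.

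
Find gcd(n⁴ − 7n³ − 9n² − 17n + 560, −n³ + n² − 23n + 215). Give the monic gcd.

n − 5

By polynomial division,
  n⁴ − 7n³ − 9n² − 17n + 560 = (−n + 6)(−n³ + n² − 23n + 215) + (−38n² + 336n − 730)
  −n³ + n² − 23n + 215 = ((1/38)n + 149/722)(−38n² + 336n − 730) + (−(26400/361)n + 132000/361)
  −38n² + 336n − 730 = ((6859/13200)n − 26353/13200)(−(26400/361)n + 132000/361) + (0)
Last nonzero remainder: −(26400/361)n + 132000/361. Dividing through by −26400/361 gives the monic gcd n − 5.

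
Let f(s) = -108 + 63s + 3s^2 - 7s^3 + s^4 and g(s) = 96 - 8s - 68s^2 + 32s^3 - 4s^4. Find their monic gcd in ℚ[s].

12 - 7s + s^2

Repeated division with remainder:
  s^4 - 7s^3 + 3s^2 + 63s - 108 = (-1/4)(-4s^4 + 32s^3 - 68s^2 - 8s + 96) + (s^3 - 14s^2 + 61s - 84)
  -4s^4 + 32s^3 - 68s^2 - 8s + 96 = (-4s - 24)(s^3 - 14s^2 + 61s - 84) + (-160s^2 + 1120s - 1920)
  s^3 - 14s^2 + 61s - 84 = (-(1/160)s + 7/160)(-160s^2 + 1120s - 1920) + (0)
Last nonzero remainder: -160s^2 + 1120s - 1920. Dividing through by -160 gives the monic gcd s^2 - 7s + 12.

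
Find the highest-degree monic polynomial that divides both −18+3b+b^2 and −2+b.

1

Apply the Euclidean algorithm:
  b^2+3b−18 = (b+5)(b−2) + (−8)
  b−2 = (−(1/8)b+1/4)(−8) + (0)
The last nonzero remainder is the constant −8, so the polynomials are coprime and gcd = 1.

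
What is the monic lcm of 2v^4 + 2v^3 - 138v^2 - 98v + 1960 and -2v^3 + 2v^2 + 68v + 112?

Repeated division with remainder:
  2v^4 + 2v^3 - 138v^2 - 98v + 1960 = (-v - 2)(-2v^3 + 2v^2 + 68v + 112) + (-66v^2 + 150v + 2184)
  -2v^3 + 2v^2 + 68v + 112 = ((1/33)v + 14/363)(-66v^2 + 150v + 2184) + (-(480/121)v + 3360/121)
  -66v^2 + 150v + 2184 = ((1331/80)v + 1573/20)(-(480/121)v + 3360/121) + (0)
Last nonzero remainder: -(480/121)v + 3360/121. Dividing through by -480/121 gives the monic gcd v - 7.
Then lcm(f, g) = f·g / gcd(f, g); expanding and making the result monic gives the answer.

v^6 + 7v^5 - 55v^4 - 455v^3 + 134v^2 + 5488v + 7840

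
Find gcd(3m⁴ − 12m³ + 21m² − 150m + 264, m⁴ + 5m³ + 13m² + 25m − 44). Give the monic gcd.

m² + 2m + 11

Apply the Euclidean algorithm:
  3m⁴ − 12m³ + 21m² − 150m + 264 = (3)(m⁴ + 5m³ + 13m² + 25m − 44) + (−27m³ − 18m² − 225m + 396)
  m⁴ + 5m³ + 13m² + 25m − 44 = (−(1/27)m − 13/81)(−27m³ − 18m² − 225m + 396) + ((16/9)m² + (32/9)m + 176/9)
  −27m³ − 18m² − 225m + 396 = (−(243/16)m + 81/4)((16/9)m² + (32/9)m + 176/9) + (0)
Last nonzero remainder: (16/9)m² + (32/9)m + 176/9. Dividing through by 16/9 gives the monic gcd m² + 2m + 11.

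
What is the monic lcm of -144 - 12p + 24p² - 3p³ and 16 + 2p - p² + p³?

Euclidean algorithm in ℚ[p]:
  -3p³ + 24p² - 12p - 144 = (-3)(p³ - p² + 2p + 16) + (21p² - 6p - 96)
  p³ - p² + 2p + 16 = ((1/21)p - 5/147)(21p² - 6p - 96) + ((312/49)p + 624/49)
  21p² - 6p - 96 = ((343/104)p - 98/13)((312/49)p + 624/49) + (0)
Last nonzero remainder: (312/49)p + 624/49. Dividing through by 312/49 gives the monic gcd p + 2.
Then lcm(f, g) = f·g / gcd(f, g); expanding and making the result monic gives the answer.

384 - 112p - 28p² + 36p³ - 11p⁴ + p⁵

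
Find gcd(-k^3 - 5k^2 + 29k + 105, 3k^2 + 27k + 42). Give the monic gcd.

k + 7

Euclidean algorithm in ℚ[k]:
  -k^3 - 5k^2 + 29k + 105 = (-(1/3)k + 4/3)(3k^2 + 27k + 42) + (7k + 49)
  3k^2 + 27k + 42 = ((3/7)k + 6/7)(7k + 49) + (0)
Last nonzero remainder: 7k + 49. Dividing through by 7 gives the monic gcd k + 7.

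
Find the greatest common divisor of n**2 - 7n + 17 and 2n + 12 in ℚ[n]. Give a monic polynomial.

Repeated division with remainder:
  n**2 - 7n + 17 = ((1/2)n - 13/2)(2n + 12) + (95)
  2n + 12 = ((2/95)n + 12/95)(95) + (0)
The last nonzero remainder is the constant 95, so the polynomials are coprime and gcd = 1.

1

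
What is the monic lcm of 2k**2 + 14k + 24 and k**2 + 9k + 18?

Euclidean algorithm in ℚ[k]:
  2k**2 + 14k + 24 = (2)(k**2 + 9k + 18) + (-4k - 12)
  k**2 + 9k + 18 = (-(1/4)k - 3/2)(-4k - 12) + (0)
Last nonzero remainder: -4k - 12. Dividing through by -4 gives the monic gcd k + 3.
Then lcm(f, g) = f·g / gcd(f, g); expanding and making the result monic gives the answer.

k**3 + 13k**2 + 54k + 72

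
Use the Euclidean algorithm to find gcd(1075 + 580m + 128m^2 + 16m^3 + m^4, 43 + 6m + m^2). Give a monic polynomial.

43 + 6m + m^2

By polynomial division,
  m^4 + 16m^3 + 128m^2 + 580m + 1075 = (m^2 + 10m + 25)(m^2 + 6m + 43) + (0)
The last nonzero remainder m^2 + 6m + 43 is already monic.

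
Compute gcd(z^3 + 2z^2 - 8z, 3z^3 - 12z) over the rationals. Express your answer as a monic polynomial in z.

Euclidean algorithm in ℚ[z]:
  z^3 + 2z^2 - 8z = (1/3)(3z^3 - 12z) + (2z^2 - 4z)
  3z^3 - 12z = ((3/2)z + 3)(2z^2 - 4z) + (0)
Last nonzero remainder: 2z^2 - 4z. Dividing through by 2 gives the monic gcd z^2 - 2z.

z^2 - 2z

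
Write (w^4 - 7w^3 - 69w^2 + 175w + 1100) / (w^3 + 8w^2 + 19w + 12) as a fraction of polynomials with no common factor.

Euclidean algorithm in ℚ[w]:
  w^4 - 7w^3 - 69w^2 + 175w + 1100 = (w - 15)(w^3 + 8w^2 + 19w + 12) + (32w^2 + 448w + 1280)
  w^3 + 8w^2 + 19w + 12 = ((1/32)w - 3/16)(32w^2 + 448w + 1280) + (63w + 252)
  32w^2 + 448w + 1280 = ((32/63)w + 320/63)(63w + 252) + (0)
Last nonzero remainder: 63w + 252. Dividing through by 63 gives the monic gcd w + 4.
Cancel w + 4 from numerator and denominator to get the reduced form.

(w^3 - 11w^2 - 25w + 275)/(w^2 + 4w + 3)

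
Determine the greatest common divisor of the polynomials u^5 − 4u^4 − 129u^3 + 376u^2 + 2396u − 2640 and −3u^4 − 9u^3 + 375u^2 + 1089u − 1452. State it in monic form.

By polynomial division,
  u^5 − 4u^4 − 129u^3 + 376u^2 + 2396u − 2640 = (−(1/3)u + 7/3)(−3u^4 − 9u^3 + 375u^2 + 1089u − 1452) + (17u^3 − 136u^2 − 629u + 748)
  −3u^4 − 9u^3 + 375u^2 + 1089u − 1452 = (−(3/17)u − 33/17)(17u^3 − 136u^2 − 629u + 748) + (0)
Last nonzero remainder: 17u^3 − 136u^2 − 629u + 748. Dividing through by 17 gives the monic gcd u^3 − 8u^2 − 37u + 44.

u^3 − 8u^2 − 37u + 44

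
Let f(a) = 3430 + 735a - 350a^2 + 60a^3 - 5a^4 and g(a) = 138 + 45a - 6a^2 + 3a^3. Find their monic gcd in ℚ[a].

2 + a

Repeated division with remainder:
  -5a^4 + 60a^3 - 350a^2 + 735a + 3430 = (-(5/3)a + 50/3)(3a^3 - 6a^2 + 45a + 138) + (-175a^2 + 215a + 1130)
  3a^3 - 6a^2 + 45a + 138 = (-(3/175)a + 81/6125)(-175a^2 + 215a + 1130) + ((75372/1225)a + 150744/1225)
  -175a^2 + 215a + 1130 = (-(214375/75372)a + 692125/75372)((75372/1225)a + 150744/1225) + (0)
Last nonzero remainder: (75372/1225)a + 150744/1225. Dividing through by 75372/1225 gives the monic gcd a + 2.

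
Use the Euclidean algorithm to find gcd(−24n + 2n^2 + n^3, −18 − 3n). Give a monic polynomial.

Euclidean algorithm in ℚ[n]:
  n^3 + 2n^2 − 24n = (−(1/3)n^2 + (4/3)n)(−3n − 18) + (0)
Last nonzero remainder: −3n − 18. Dividing through by −3 gives the monic gcd n + 6.

6 + n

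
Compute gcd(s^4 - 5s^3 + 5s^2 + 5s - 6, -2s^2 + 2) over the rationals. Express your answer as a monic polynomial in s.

Euclidean algorithm in ℚ[s]:
  s^4 - 5s^3 + 5s^2 + 5s - 6 = (-(1/2)s^2 + (5/2)s - 3)(-2s^2 + 2) + (0)
Last nonzero remainder: -2s^2 + 2. Dividing through by -2 gives the monic gcd s^2 - 1.

s^2 - 1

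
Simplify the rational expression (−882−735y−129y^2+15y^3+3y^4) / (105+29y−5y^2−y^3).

(42+15y−3y^2)/(−5+y)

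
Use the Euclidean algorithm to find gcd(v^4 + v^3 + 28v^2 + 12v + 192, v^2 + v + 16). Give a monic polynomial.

Repeated division with remainder:
  v^4 + v^3 + 28v^2 + 12v + 192 = (v^2 + 12)(v^2 + v + 16) + (0)
The last nonzero remainder v^2 + v + 16 is already monic.

v^2 + v + 16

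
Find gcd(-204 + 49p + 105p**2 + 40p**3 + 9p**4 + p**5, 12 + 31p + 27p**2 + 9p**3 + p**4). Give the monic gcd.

12 + 7p + p**2

Repeated division with remainder:
  p**5 + 9p**4 + 40p**3 + 105p**2 + 49p - 204 = (p)(p**4 + 9p**3 + 27p**2 + 31p + 12) + (13p**3 + 74p**2 + 37p - 204)
  p**4 + 9p**3 + 27p**2 + 31p + 12 = ((1/13)p + 43/169)(13p**3 + 74p**2 + 37p - 204) + ((900/169)p**2 + (6300/169)p + 10800/169)
  13p**3 + 74p**2 + 37p - 204 = ((2197/900)p - 2873/900)((900/169)p**2 + (6300/169)p + 10800/169) + (0)
Last nonzero remainder: (900/169)p**2 + (6300/169)p + 10800/169. Dividing through by 900/169 gives the monic gcd p**2 + 7p + 12.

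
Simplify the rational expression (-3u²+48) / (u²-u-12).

By polynomial division,
  -3u²+48 = (-3)(u²-u-12) + (-3u+12)
  u²-u-12 = (-(1/3)u-1)(-3u+12) + (0)
Last nonzero remainder: -3u+12. Dividing through by -3 gives the monic gcd u-4.
Cancel u-4 from numerator and denominator to get the reduced form.

(-3u-12)/(u+3)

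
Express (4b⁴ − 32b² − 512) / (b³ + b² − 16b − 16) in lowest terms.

Repeated division with remainder:
  4b⁴ − 32b² − 512 = (4b − 4)(b³ + b² − 16b − 16) + (36b² − 576)
  b³ + b² − 16b − 16 = ((1/36)b + 1/36)(36b² − 576) + (0)
Last nonzero remainder: 36b² − 576. Dividing through by 36 gives the monic gcd b² − 16.
Cancel b² − 16 from numerator and denominator to get the reduced form.

(4b² + 32)/(b + 1)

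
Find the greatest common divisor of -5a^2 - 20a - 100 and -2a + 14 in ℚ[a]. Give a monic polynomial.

Repeated division with remainder:
  -5a^2 - 20a - 100 = ((5/2)a + 55/2)(-2a + 14) + (-485)
  -2a + 14 = ((2/485)a - 14/485)(-485) + (0)
The last nonzero remainder is the constant -485, so the polynomials are coprime and gcd = 1.

1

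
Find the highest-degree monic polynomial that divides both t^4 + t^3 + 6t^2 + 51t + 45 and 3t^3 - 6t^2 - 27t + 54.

Apply the Euclidean algorithm:
  t^4 + t^3 + 6t^2 + 51t + 45 = ((1/3)t + 1)(3t^3 - 6t^2 - 27t + 54) + (21t^2 + 60t - 9)
  3t^3 - 6t^2 - 27t + 54 = ((1/7)t - 34/49)(21t^2 + 60t - 9) + ((780/49)t + 2340/49)
  21t^2 + 60t - 9 = ((343/260)t - 49/260)((780/49)t + 2340/49) + (0)
Last nonzero remainder: (780/49)t + 2340/49. Dividing through by 780/49 gives the monic gcd t + 3.

t + 3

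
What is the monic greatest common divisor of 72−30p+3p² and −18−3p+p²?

−6+p

Euclidean algorithm in ℚ[p]:
  3p²−30p+72 = (3)(p²−3p−18) + (−21p+126)
  p²−3p−18 = (−(1/21)p−1/7)(−21p+126) + (0)
Last nonzero remainder: −21p+126. Dividing through by −21 gives the monic gcd p−6.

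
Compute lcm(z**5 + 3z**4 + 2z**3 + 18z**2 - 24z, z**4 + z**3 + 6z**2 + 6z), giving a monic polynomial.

Euclidean algorithm in ℚ[z]:
  z**5 + 3z**4 + 2z**3 + 18z**2 - 24z = (z + 2)(z**4 + z**3 + 6z**2 + 6z) + (-6z**3 - 36z)
  z**4 + z**3 + 6z**2 + 6z = (-(1/6)z - 1/6)(-6z**3 - 36z) + (0)
Last nonzero remainder: -6z**3 - 36z. Dividing through by -6 gives the monic gcd z**3 + 6z.
Then lcm(f, g) = f·g / gcd(f, g); expanding and making the result monic gives the answer.

z**6 + 4z**5 + 5z**4 + 20z**3 - 6z**2 - 24z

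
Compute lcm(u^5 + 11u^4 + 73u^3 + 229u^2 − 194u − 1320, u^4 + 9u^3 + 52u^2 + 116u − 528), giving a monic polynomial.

By polynomial division,
  u^5 + 11u^4 + 73u^3 + 229u^2 − 194u − 1320 = (u + 2)(u^4 + 9u^3 + 52u^2 + 116u − 528) + (3u^3 + 9u^2 + 102u − 264)
  u^4 + 9u^3 + 52u^2 + 116u − 528 = ((1/3)u + 2)(3u^3 + 9u^2 + 102u − 264) + (0)
Last nonzero remainder: 3u^3 + 9u^2 + 102u − 264. Dividing through by 3 gives the monic gcd u^3 + 3u^2 + 34u − 88.
Then lcm(f, g) = f·g / gcd(f, g); expanding and making the result monic gives the answer.

u^6 + 17u^5 + 139u^4 + 667u^3 + 1180u^2 − 2484u − 7920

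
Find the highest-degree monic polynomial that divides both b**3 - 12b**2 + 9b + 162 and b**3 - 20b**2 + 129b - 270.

By polynomial division,
  b**3 - 12b**2 + 9b + 162 = (b**3 - 20b**2 + 129b - 270) + (8b**2 - 120b + 432)
  b**3 - 20b**2 + 129b - 270 = ((1/8)b - 5/8)(8b**2 - 120b + 432) + (0)
Last nonzero remainder: 8b**2 - 120b + 432. Dividing through by 8 gives the monic gcd b**2 - 15b + 54.

b**2 - 15b + 54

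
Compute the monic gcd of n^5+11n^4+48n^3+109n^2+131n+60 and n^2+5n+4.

n^2+5n+4

Apply the Euclidean algorithm:
  n^5+11n^4+48n^3+109n^2+131n+60 = (n^3+6n^2+14n+15)(n^2+5n+4) + (0)
The last nonzero remainder n^2+5n+4 is already monic.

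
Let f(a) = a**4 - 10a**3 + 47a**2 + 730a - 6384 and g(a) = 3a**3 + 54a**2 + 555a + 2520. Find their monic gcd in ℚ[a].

a + 8

Apply the Euclidean algorithm:
  a**4 - 10a**3 + 47a**2 + 730a - 6384 = ((1/3)a - 28/3)(3a**3 + 54a**2 + 555a + 2520) + (366a**2 + 5070a + 17136)
  3a**3 + 54a**2 + 555a + 2520 = ((1/122)a + 253/7442)(366a**2 + 5070a + 17136) + ((901152/3721)a + 7209216/3721)
  366a**2 + 5070a + 17136 = ((226981/150192)a + 63257/7152)((901152/3721)a + 7209216/3721) + (0)
Last nonzero remainder: (901152/3721)a + 7209216/3721. Dividing through by 901152/3721 gives the monic gcd a + 8.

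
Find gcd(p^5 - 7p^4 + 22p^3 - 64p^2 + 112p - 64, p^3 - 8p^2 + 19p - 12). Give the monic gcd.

p^2 - 5p + 4

Repeated division with remainder:
  p^5 - 7p^4 + 22p^3 - 64p^2 + 112p - 64 = (p^2 + p + 11)(p^3 - 8p^2 + 19p - 12) + (17p^2 - 85p + 68)
  p^3 - 8p^2 + 19p - 12 = ((1/17)p - 3/17)(17p^2 - 85p + 68) + (0)
Last nonzero remainder: 17p^2 - 85p + 68. Dividing through by 17 gives the monic gcd p^2 - 5p + 4.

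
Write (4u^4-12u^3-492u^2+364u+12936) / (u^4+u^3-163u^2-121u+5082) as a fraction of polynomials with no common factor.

(4u+28)/(u+11)

Apply the Euclidean algorithm:
  4u^4-12u^3-492u^2+364u+12936 = (4)(u^4+u^3-163u^2-121u+5082) + (-16u^3+160u^2+848u-7392)
  u^4+u^3-163u^2-121u+5082 = (-(1/16)u-11/16)(-16u^3+160u^2+848u-7392) + (0)
Last nonzero remainder: -16u^3+160u^2+848u-7392. Dividing through by -16 gives the monic gcd u^3-10u^2-53u+462.
Cancel u^3-10u^2-53u+462 from numerator and denominator to get the reduced form.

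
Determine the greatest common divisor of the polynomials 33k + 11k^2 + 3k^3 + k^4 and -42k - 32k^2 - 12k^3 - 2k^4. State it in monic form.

3k + k^2

Euclidean algorithm in ℚ[k]:
  k^4 + 3k^3 + 11k^2 + 33k = (-1/2)(-2k^4 - 12k^3 - 32k^2 - 42k) + (-3k^3 - 5k^2 + 12k)
  -2k^4 - 12k^3 - 32k^2 - 42k = ((2/3)k + 26/9)(-3k^3 - 5k^2 + 12k) + (-(230/9)k^2 - (230/3)k)
  -3k^3 - 5k^2 + 12k = ((27/230)k - 18/115)(-(230/9)k^2 - (230/3)k) + (0)
Last nonzero remainder: -(230/9)k^2 - (230/3)k. Dividing through by -230/9 gives the monic gcd k^2 + 3k.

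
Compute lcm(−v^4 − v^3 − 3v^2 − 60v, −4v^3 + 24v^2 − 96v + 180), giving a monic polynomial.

v^5 − 2v^4 + 51v^2 − 180v

Apply the Euclidean algorithm:
  −v^4 − v^3 − 3v^2 − 60v = ((1/4)v + 7/4)(−4v^3 + 24v^2 − 96v + 180) + (−21v^2 + 63v − 315)
  −4v^3 + 24v^2 − 96v + 180 = ((4/21)v − 4/7)(−21v^2 + 63v − 315) + (0)
Last nonzero remainder: −21v^2 + 63v − 315. Dividing through by −21 gives the monic gcd v^2 − 3v + 15.
Then lcm(f, g) = f·g / gcd(f, g); expanding and making the result monic gives the answer.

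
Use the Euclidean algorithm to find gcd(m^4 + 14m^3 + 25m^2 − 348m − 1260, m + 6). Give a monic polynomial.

By polynomial division,
  m^4 + 14m^3 + 25m^2 − 348m − 1260 = (m^3 + 8m^2 − 23m − 210)(m + 6) + (0)
The last nonzero remainder m + 6 is already monic.

m + 6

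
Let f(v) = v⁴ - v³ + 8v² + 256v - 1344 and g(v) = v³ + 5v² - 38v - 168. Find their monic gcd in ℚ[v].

v + 7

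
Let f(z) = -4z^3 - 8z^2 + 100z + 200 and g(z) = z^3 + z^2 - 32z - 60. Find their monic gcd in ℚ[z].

z^2 + 7z + 10

Apply the Euclidean algorithm:
  -4z^3 - 8z^2 + 100z + 200 = (-4)(z^3 + z^2 - 32z - 60) + (-4z^2 - 28z - 40)
  z^3 + z^2 - 32z - 60 = (-(1/4)z + 3/2)(-4z^2 - 28z - 40) + (0)
Last nonzero remainder: -4z^2 - 28z - 40. Dividing through by -4 gives the monic gcd z^2 + 7z + 10.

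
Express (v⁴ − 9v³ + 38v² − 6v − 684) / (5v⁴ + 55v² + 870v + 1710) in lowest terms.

(v − 6)/(5v + 15)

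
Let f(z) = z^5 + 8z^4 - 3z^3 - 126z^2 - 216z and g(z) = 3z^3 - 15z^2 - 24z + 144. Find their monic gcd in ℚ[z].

z^2 - z - 12

Repeated division with remainder:
  z^5 + 8z^4 - 3z^3 - 126z^2 - 216z = ((1/3)z^2 + (13/3)z + 70/3)(3z^3 - 15z^2 - 24z + 144) + (280z^2 - 280z - 3360)
  3z^3 - 15z^2 - 24z + 144 = ((3/280)z - 3/70)(280z^2 - 280z - 3360) + (0)
Last nonzero remainder: 280z^2 - 280z - 3360. Dividing through by 280 gives the monic gcd z^2 - z - 12.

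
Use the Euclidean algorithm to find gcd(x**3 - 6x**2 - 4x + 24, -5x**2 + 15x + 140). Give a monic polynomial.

1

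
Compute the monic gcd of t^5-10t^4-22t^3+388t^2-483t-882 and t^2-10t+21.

Apply the Euclidean algorithm:
  t^5-10t^4-22t^3+388t^2-483t-882 = (t^3-43t-42)(t^2-10t+21) + (0)
The last nonzero remainder t^2-10t+21 is already monic.

t^2-10t+21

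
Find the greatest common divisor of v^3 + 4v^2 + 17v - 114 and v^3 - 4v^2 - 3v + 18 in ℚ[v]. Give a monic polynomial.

v - 3

By polynomial division,
  v^3 + 4v^2 + 17v - 114 = (v^3 - 4v^2 - 3v + 18) + (8v^2 + 20v - 132)
  v^3 - 4v^2 - 3v + 18 = ((1/8)v - 13/16)(8v^2 + 20v - 132) + ((119/4)v - 357/4)
  8v^2 + 20v - 132 = ((32/119)v + 176/119)((119/4)v - 357/4) + (0)
Last nonzero remainder: (119/4)v - 357/4. Dividing through by 119/4 gives the monic gcd v - 3.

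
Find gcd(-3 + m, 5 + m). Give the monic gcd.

1

Euclidean algorithm in ℚ[m]:
  m - 3 = (m + 5) + (-8)
  m + 5 = (-(1/8)m - 5/8)(-8) + (0)
The last nonzero remainder is the constant -8, so the polynomials are coprime and gcd = 1.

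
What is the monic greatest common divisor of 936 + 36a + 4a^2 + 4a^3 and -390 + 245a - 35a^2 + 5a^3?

39 - 5a + a^2

Euclidean algorithm in ℚ[a]:
  4a^3 + 4a^2 + 36a + 936 = (4/5)(5a^3 - 35a^2 + 245a - 390) + (32a^2 - 160a + 1248)
  5a^3 - 35a^2 + 245a - 390 = ((5/32)a - 5/16)(32a^2 - 160a + 1248) + (0)
Last nonzero remainder: 32a^2 - 160a + 1248. Dividing through by 32 gives the monic gcd a^2 - 5a + 39.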